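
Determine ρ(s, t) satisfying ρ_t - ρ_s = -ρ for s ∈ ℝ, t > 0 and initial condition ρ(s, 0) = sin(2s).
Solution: Substitute ρ = exp(-t)u, i.e. u = exp(t)ρ.
By the product rule, ρ_t = exp(-t)(u_t - u), ρ_s = exp(-t)u_s.
Substituting into the PDE and dividing by exp(-t): u_t - u - u_s = -u.
The lower-order terms cancel, leaving the standard advection equation u_t - u_s = 0.
Initial data for u: u(s,0) = ρ(s,0) = sin(2s).
Solve for u:
  By method of characteristics (waves move left with speed 1):
  Along characteristics s + t = const, u is constant, so u(s,t) = f(s + t) with f = u(·, 0).
Hence u(s,t) = sin(2s + 2t).
Transform back: ρ(s,t) = exp(-t)u(s,t).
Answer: ρ(s, t) = exp(-t)sin(2s + 2t)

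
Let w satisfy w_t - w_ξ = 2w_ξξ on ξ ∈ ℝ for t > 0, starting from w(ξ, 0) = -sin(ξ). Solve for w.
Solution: Moving frame: η = ξ + t, σ = t, w = u(η,σ), so w_t = u_σ + u_η and w_ξξ = u_ηη.
Hence w_t - w_ξ = u_σ and the PDE becomes the heat equation u_σ = 2u_ηη on η ∈ ℝ.
Initial data: u(η,0) = w(η,0) = -sin(η). Each mode sin(nη) decays as exp(-2n²σ) on ℝ, so u(η,σ) = Σ c_n exp(-2n²σ) sin(nη) with c_1=-1: u(η,σ) = -exp(-2σ)sin(η).
Substituting back: w(ξ,t) = u(ξ + t, t).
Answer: w(ξ, t) = -exp(-2t)sin(t + ξ)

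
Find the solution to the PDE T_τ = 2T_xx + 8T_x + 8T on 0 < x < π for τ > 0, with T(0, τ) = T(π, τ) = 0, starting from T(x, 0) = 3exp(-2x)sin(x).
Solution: Substitute T = exp(-2x)u, i.e. u = exp(2x)T.
By the product rule, T_x = exp(-2x)(u_x - 2u), T_xx = exp(-2x)(u_xx - 4u_x + 4u), T_τ = exp(-2x)u_τ.
Substituting into the PDE and dividing by exp(-2x): u_τ = 2(u_xx - 4u_x + 4u) + 8(u_x - 2u) + 8u.
The lower-order terms cancel, leaving the standard heat equation u_τ = 2u_xx.
Initial data for u: u(x,0) = exp(2x)T(x,0) = 3sin(x). The boundary conditions carry over: u(0,τ) = u(π,τ) = 0.
Solve for u:
  Using separation of variables u = X(x)G(τ):
  Eigenfunctions: sin(nx), n = 1, 2, 3, ...
  General solution: u(x, τ) = Σ c_n sin(nx) exp(-2n² τ)
  Matching u(x,0) = 3sin(x) term by term: c_1=3.
Hence u(x,τ) = 3exp(-2τ)sin(x).
Transform back: T(x,τ) = exp(-2x)u(x,τ).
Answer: T(x, τ) = 3exp(-2x)exp(-2τ)sin(x)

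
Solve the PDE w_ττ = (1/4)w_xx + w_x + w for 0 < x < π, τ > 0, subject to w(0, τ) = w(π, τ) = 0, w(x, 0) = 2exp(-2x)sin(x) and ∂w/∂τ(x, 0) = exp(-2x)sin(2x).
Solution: Substitute w = exp(-2x)u.
Then w_x = exp(-2x)(u_x - 2u), w_xx = exp(-2x)(u_xx - 4u_x + 4u), w_ττ = exp(-2x)u_ττ; substituting and dividing by exp(-2x), the lower-order terms cancel: u_ττ = (1/4)u_xx (standard wave equation).
Data for u: u(x,0) = exp(2x)w(x,0) = 2sin(x); u_τ(x,0) = exp(2x)w_τ(x,0) = sin(2x). The boundary conditions carry over: u(0,τ) = u(π,τ) = 0.
Separating variables: u = Σ [A_n cos(ω_n τ) + B_n sin(ω_n τ)] sin(nx), ω_n = n/2. From ICs (B_n = velocity coefficient / ω_n): A_1=2, B_2=1.
So u(x,τ) = 2sin(x)cos(τ/2) + sin(2x)sin(τ), and w(x,τ) = exp(-2x)u(x,τ).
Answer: w(x, τ) = 2exp(-2x)sin(x)cos(τ/2) + exp(-2x)sin(2x)sin(τ)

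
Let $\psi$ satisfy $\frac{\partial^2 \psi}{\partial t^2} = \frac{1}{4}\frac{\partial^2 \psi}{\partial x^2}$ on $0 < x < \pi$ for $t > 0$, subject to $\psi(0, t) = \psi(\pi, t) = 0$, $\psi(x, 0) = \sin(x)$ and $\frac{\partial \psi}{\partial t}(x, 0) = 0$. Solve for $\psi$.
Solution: Using separation of variables $\psi = X(x)T(t)$:
Eigenfunctions: $\sin(nx)$, $n = 1, 2, 3, \ldots$
General solution: $\psi(x, t) = \sum [A_n \cos(n t/2) + B_n \sin(n t/2)] \sin(nx)$
From $\psi(x,0) = \sin(x)$: $A_1=1$. From $\psi_t(x,0) = 0$: all $B_n = 0$.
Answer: $\psi(x, t) = \sin(x) \cos(t/2)$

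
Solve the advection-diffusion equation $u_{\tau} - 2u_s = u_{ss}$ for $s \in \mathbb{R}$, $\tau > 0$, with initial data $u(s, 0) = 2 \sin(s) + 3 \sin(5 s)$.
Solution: Moving frame: $\eta = s + 2\tau$, $\sigma = \tau$, $u = w(\eta,\sigma)$, so $u_{\tau} = w_{\sigma} + 2w_{\eta}$ and $u_{ss} = w_{\eta\eta}$.
Hence $u_{\tau} - 2u_s = w_{\sigma}$ and the PDE becomes the heat equation $w_{\sigma} = w_{\eta\eta}$ on $\eta \in \mathbb{R}$.
Initial data: $w(\eta,0) = u(\eta,0) = 2 \sin(\eta) + 3 \sin(5 \eta)$. Each mode $\sin(n\eta)$ decays as $e^{-n^2\sigma}$ on $\mathbb{R}$, so $w(\eta,\sigma) = \sum c_n e^{-n^2\sigma} \sin(n\eta)$ with $c_1=2, c_5=3$: $w(\eta,\sigma) = 2 e^{-\sigma} \sin(\eta) + 3 e^{-25 \sigma} \sin(5 \eta)$.
Substituting back: $u(s,\tau) = w(s + 2\tau, \tau)$.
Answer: $u(s, \tau) = 2 e^{-\tau} \sin(2 \tau + s) + 3 e^{-25 \tau} \sin(10 \tau + 5 s)$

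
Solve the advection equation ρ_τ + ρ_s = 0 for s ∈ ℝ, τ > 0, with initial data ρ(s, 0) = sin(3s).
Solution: By characteristics (ds/dτ = 1), ρ(s,τ) = f(s - τ) with f = ρ(·, 0).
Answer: ρ(s, τ) = sin(3s - 3τ)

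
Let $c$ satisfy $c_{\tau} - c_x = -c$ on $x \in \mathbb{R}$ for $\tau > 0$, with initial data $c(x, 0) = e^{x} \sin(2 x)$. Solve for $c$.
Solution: Substitute $c = e^{x}u$, i.e. $u = e^{-x}c$.
By the product rule, $c_x = e^{x}(u_x + u)$, $c_{\tau} = e^{x}u_{\tau}$.
Substituting into the PDE and dividing by $e^{x}$: $u_{\tau} - (u_x + u) = -u$.
The lower-order terms cancel, leaving the standard advection equation $u_{\tau} - u_x = 0$.
Initial data for $u$: $u(x,0) = e^{-x}c(x,0) = \sin(2 x)$.
Solve for $u$:
  By method of characteristics (waves move left with speed 1):
  Along characteristics $x + \tau =$ const, $u$ is constant, so $u(x,\tau) = f(x + \tau)$ with $f = u( \cdot , 0)$.
Hence $u(x,\tau) = \sin(2 x + 2 \tau)$.
Transform back: $c(x,\tau) = e^{x}u(x,\tau)$.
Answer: $c(x, \tau) = e^{x} \sin(2 \tau + 2 x)$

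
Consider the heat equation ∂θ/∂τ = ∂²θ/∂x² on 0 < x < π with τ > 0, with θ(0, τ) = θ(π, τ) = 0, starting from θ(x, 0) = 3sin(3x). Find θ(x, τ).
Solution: Separating variables: θ = Σ c_n exp(-n²τ) sin(nx). From θ(x,0) = 3sin(3x): c_3=3.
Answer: θ(x, τ) = 3exp(-9τ)sin(3x)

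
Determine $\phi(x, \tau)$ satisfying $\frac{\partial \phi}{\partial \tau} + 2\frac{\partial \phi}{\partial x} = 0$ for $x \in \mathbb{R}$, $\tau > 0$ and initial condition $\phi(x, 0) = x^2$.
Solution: By characteristics ($dx/d\tau = 2$), $\phi(x,\tau) = f(x - 2\tau)$ with $f = \phi( \cdot , 0)$.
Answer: $\phi(x, \tau) = 4 \tau^2 - 4 \tau x + x^2$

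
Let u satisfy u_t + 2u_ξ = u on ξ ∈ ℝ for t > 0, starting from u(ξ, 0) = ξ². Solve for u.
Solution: Substitute u = exp(t)w.
Then u_t = exp(t)(w_t + w), u_ξ = exp(t)w_ξ; substituting and dividing by exp(t), the lower-order terms cancel: w_t + 2w_ξ = 0 (standard advection equation).
Data for w: w(ξ,0) = u(ξ,0) = ξ².
By characteristics (dξ/dt = 2), w(ξ,t) = f(ξ - 2t) with f = w(·, 0).
So w(ξ,t) = 4t² - 4tξ + ξ², and u(ξ,t) = exp(t)w(ξ,t).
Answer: u(ξ, t) = 4t²exp(t) - 4tξexp(t) + ξ²exp(t)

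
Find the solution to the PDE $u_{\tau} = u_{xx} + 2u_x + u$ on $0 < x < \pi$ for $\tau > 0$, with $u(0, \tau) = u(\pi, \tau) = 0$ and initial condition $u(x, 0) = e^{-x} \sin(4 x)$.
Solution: Substitute $u = e^{-x}w$, i.e. $w = e^{x}u$.
By the product rule, $u_x = e^{-x}(w_x - w)$, $u_{xx} = e^{-x}(w_{xx} - 2w_x + w)$, $u_{\tau} = e^{-x}w_{\tau}$.
Substituting into the PDE and dividing by $e^{-x}$: $w_{\tau} = (w_{xx} - 2w_x + w) + 2(w_x - w) + w$.
The lower-order terms cancel, leaving the standard heat equation $w_{\tau} = w_{xx}$.
Initial data for $w$: $w(x,0) = e^{x}u(x,0) = \sin(4 x)$. The boundary conditions carry over: $w(0,\tau) = w(\pi,\tau) = 0$.
Solve for $w$:
  Using separation of variables $w = X(x)T(\tau)$:
  Eigenfunctions: $\sin(nx)$, $n = 1, 2, 3, \ldots$
  General solution: $w(x, \tau) = \sum c_n \sin(nx) e^{-n^2 \tau}$
  Matching $w(x,0) = \sin(4 x)$ term by term: $c_4=1$.
Hence $w(x,\tau) = e^{-16 \tau} \sin(4 x)$.
Transform back: $u(x,\tau) = e^{-x}w(x,\tau)$.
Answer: $u(x, \tau) = e^{-16 \tau} e^{-x} \sin(4 x)$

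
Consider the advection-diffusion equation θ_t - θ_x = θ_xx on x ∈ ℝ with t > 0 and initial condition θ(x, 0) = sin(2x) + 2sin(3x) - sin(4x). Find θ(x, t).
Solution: Change to a moving frame: let η = x + t, σ = t and write θ(x,t) = u(η,σ).
By the chain rule θ_t = u_σ + u_η, θ_x = u_η, θ_xx = u_ηη.
Then θ_t - θ_x = u_σ: the advection term cancels and the PDE becomes the heat equation u_σ = u_ηη on η ∈ ℝ.
Initial data: u(η,0) = θ(η,0) = sin(2η) + 2sin(3η) - sin(4η).
On η ∈ ℝ each mode satisfies (sin(nη))″ = -n² sin(nη), so exp(-n²σ) sin(nη) solves the heat equation; by superposition u(η,σ) = Σ c_n exp(-n²σ) sin(nη).
Reading off the coefficients: c_2=1, c_3=2, c_4=-1, so u(η,σ) = exp(-4σ)sin(2η) + 2exp(-9σ)sin(3η) - exp(-16σ)sin(4η).
Substituting back η = x + t, σ = t: θ(x,t) = u(x + t, t).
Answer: θ(x, t) = exp(-4t)sin(2t + 2x) + 2exp(-9t)sin(3t + 3x) - exp(-16t)sin(4t + 4x)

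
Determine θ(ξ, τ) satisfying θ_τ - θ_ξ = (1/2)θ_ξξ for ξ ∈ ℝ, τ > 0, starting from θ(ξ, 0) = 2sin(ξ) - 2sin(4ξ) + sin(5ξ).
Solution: Change to a moving frame: let η = ξ + τ, σ = τ and write θ(ξ,τ) = u(η,σ).
By the chain rule θ_τ = u_σ + u_η, θ_ξ = u_η, θ_ξξ = u_ηη.
Then θ_τ - θ_ξ = u_σ: the advection term cancels and the PDE becomes the heat equation u_σ = (1/2)u_ηη on η ∈ ℝ.
Initial data: u(η,0) = θ(η,0) = 2sin(η) - 2sin(4η) + sin(5η).
On η ∈ ℝ each mode satisfies (sin(nη))″ = -n² sin(nη), so exp(-n²σ/2) sin(nη) solves the heat equation; by superposition u(η,σ) = Σ c_n exp(-n²σ/2) sin(nη).
Reading off the coefficients: c_1=2, c_4=-2, c_5=1, so u(η,σ) = -2exp(-8σ)sin(4η) + 2exp(-σ/2)sin(η) + exp(-25σ/2)sin(5η).
Substituting back η = ξ + τ, σ = τ: θ(ξ,τ) = u(ξ + τ, τ).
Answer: θ(ξ, τ) = -2exp(-8τ)sin(4ξ + 4τ) + 2exp(-τ/2)sin(ξ + τ) + exp(-25τ/2)sin(5ξ + 5τ)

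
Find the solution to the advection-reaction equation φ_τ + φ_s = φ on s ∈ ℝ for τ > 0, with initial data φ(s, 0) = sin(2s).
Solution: Substitute φ = exp(τ)u.
Then φ_τ = exp(τ)(u_τ + u), φ_s = exp(τ)u_s; substituting and dividing by exp(τ), the lower-order terms cancel: u_τ + u_s = 0 (standard advection equation).
Data for u: u(s,0) = φ(s,0) = sin(2s).
By characteristics (ds/dτ = 1), u(s,τ) = f(s - τ) with f = u(·, 0).
So u(s,τ) = sin(2s - 2τ), and φ(s,τ) = exp(τ)u(s,τ).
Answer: φ(s, τ) = exp(τ)sin(2s - 2τ)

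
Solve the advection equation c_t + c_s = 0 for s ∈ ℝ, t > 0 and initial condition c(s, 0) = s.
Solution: By characteristics (ds/dt = 1), c(s,t) = f(s - t) with f = c(·, 0).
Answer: c(s, t) = s - t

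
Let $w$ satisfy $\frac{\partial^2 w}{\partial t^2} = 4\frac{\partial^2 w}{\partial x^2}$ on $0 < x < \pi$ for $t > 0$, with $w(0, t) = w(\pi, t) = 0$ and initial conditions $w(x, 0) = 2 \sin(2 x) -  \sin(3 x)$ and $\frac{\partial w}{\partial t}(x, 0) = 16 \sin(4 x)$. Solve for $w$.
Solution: Separating variables: $w = \sum [A_n \cos(\omega_n t) + B_n \sin(\omega_n t)] \sin(nx)$, $\omega_n = 2n$. From ICs ($B_n$ = velocity coefficient / $\omega_n$): $A_2=2, A_3=-1, B_4=2$.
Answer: $w(x, t) = 2 \sin(8 t) \sin(4 x) + 2 \sin(2 x) \cos(4 t) -  \sin(3 x) \cos(6 t)$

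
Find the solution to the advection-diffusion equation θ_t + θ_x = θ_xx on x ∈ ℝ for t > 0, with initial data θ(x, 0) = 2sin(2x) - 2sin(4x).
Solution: Moving frame: η = x - t, σ = t, θ = u(η,σ), so θ_t = u_σ - u_η and θ_xx = u_ηη.
Hence θ_t + θ_x = u_σ and the PDE becomes the heat equation u_σ = u_ηη on η ∈ ℝ.
Initial data: u(η,0) = θ(η,0) = 2sin(2η) - 2sin(4η). Each mode sin(nη) decays as exp(-n²σ) on ℝ, so u(η,σ) = Σ c_n exp(-n²σ) sin(nη) with c_2=2, c_4=-2: u(η,σ) = 2exp(-4σ)sin(2η) - 2exp(-16σ)sin(4η).
Substituting back: θ(x,t) = u(x - t, t).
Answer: θ(x, t) = -2exp(-4t)sin(2t - 2x) + 2exp(-16t)sin(4t - 4x)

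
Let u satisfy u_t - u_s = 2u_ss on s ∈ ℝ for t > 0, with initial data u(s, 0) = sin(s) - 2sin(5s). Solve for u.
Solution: Moving frame: η = s + t, σ = t, u = w(η,σ), so u_t = w_σ + w_η and u_ss = w_ηη.
Hence u_t - u_s = w_σ and the PDE becomes the heat equation w_σ = 2w_ηη on η ∈ ℝ.
Initial data: w(η,0) = u(η,0) = sin(η) - 2sin(5η). Each mode sin(nη) decays as exp(-2n²σ) on ℝ, so w(η,σ) = Σ c_n exp(-2n²σ) sin(nη) with c_1=1, c_5=-2: w(η,σ) = exp(-2σ)sin(η) - 2exp(-50σ)sin(5η).
Substituting back: u(s,t) = w(s + t, t).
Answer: u(s, t) = exp(-2t)sin(s + t) - 2exp(-50t)sin(5s + 5t)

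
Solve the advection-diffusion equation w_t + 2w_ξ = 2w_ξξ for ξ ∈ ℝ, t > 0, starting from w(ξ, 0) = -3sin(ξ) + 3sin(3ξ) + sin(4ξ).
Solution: Moving frame: η = ξ - 2t, σ = t, w = u(η,σ), so w_t = u_σ - 2u_η and w_ξξ = u_ηη.
Hence w_t + 2w_ξ = u_σ and the PDE becomes the heat equation u_σ = 2u_ηη on η ∈ ℝ.
Initial data: u(η,0) = w(η,0) = -3sin(η) + 3sin(3η) + sin(4η). Each mode sin(nη) decays as exp(-2n²σ) on ℝ, so u(η,σ) = Σ c_n exp(-2n²σ) sin(nη) with c_1=-3, c_3=3, c_4=1: u(η,σ) = -3exp(-2σ)sin(η) + 3exp(-18σ)sin(3η) + exp(-32σ)sin(4η).
Substituting back: w(ξ,t) = u(ξ - 2t, t).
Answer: w(ξ, t) = 3exp(-2t)sin(2t - ξ) - 3exp(-18t)sin(6t - 3ξ) - exp(-32t)sin(8t - 4ξ)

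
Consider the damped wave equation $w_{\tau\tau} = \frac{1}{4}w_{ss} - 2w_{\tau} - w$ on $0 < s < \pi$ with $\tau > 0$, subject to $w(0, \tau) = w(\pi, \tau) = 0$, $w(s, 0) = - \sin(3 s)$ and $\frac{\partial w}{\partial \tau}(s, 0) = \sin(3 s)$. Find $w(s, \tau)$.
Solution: Substitute $w = e^{-\tau}u$, i.e. $u = e^{\tau}w$.
By the product rule, $w_{\tau} = e^{-\tau}(u_{\tau} - u)$, $w_{\tau\tau} = e^{-\tau}(u_{\tau\tau} - 2u_{\tau} + u)$, $w_{ss} = e^{-\tau}u_{ss}$.
Substituting into the PDE and dividing by $e^{-\tau}$: $u_{\tau\tau} - 2u_{\tau} + u = \frac{1}{4}u_{ss} - 2(u_{\tau} - u) - u$.
The lower-order terms cancel, leaving the standard wave equation $u_{\tau\tau} = \frac{1}{4}u_{ss}$.
Initial data for $u$: $u(s,0) = w(s,0) = - \sin(3 s)$; $u_{\tau}(s,0) = w_{\tau}(s,0) + w(s,0) = 0$. The boundary conditions carry over: $u(0,\tau) = u(\pi,\tau) = 0$.
Solve for $u$:
  Using separation of variables $u = X(s)T(\tau)$:
  Eigenfunctions: $\sin(ns)$, $n = 1, 2, 3, \ldots$
  General solution: $u(s, \tau) = \sum [A_n \cos(n \tau/2) + B_n \sin(n \tau/2)] \sin(ns)$
  From $u(s,0) = - \sin(3 s)$: $A_3=-1$. From $u_{\tau}(s,0) = 0$: all $B_n = 0$.
Hence $u(s,\tau) = - \sin(3 s) \cos(3 \tau/2)$.
Transform back: $w(s,\tau) = e^{-\tau}u(s,\tau)$.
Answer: $w(s, \tau) = - e^{-\tau} \sin(3 s) \cos(3 \tau/2)$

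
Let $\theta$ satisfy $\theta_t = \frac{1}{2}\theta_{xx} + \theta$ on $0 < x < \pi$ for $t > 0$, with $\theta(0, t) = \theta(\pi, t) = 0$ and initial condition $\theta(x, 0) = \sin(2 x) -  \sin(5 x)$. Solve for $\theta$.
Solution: Substitute $\theta = e^{t}u$.
Then $\theta_t = e^{t}(u_t + u)$, $\theta_{xx} = e^{t}u_{xx}$; substituting and dividing by $e^{t}$, the lower-order terms cancel: $u_t = \frac{1}{2}u_{xx}$ (standard heat equation).
Data for $u$: $u(x,0) = \theta(x,0) = \sin(2 x) - \sin(5 x)$. The boundary conditions carry over: $u(0,t) = u(\pi,t) = 0$.
Separating variables: $u = \sum c_n e^{-n^2t/2} \sin(nx)$. From $u(x,0) = \sin(2 x) - \sin(5 x)$: $c_2=1, c_5=-1$.
So $u(x,t) = e^{-2 t} \sin(2 x) - e^{-25 t/2} \sin(5 x)$, and $\theta(x,t) = e^{t}u(x,t)$.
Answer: $\theta(x, t) = e^{-t} \sin(2 x) -  e^{-23 t/2} \sin(5 x)$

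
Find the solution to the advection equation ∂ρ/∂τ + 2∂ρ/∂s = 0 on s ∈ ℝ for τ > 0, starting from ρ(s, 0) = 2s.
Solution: By characteristics (ds/dτ = 2), ρ(s,τ) = f(s - 2τ) with f = ρ(·, 0).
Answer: ρ(s, τ) = 2s - 4τ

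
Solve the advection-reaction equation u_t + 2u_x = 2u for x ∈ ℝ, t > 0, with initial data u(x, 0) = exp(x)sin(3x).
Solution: Substitute u = exp(x)w, i.e. w = exp(-x)u.
By the product rule, u_x = exp(x)(w_x + w), u_t = exp(x)w_t.
Substituting into the PDE and dividing by exp(x): w_t + 2(w_x + w) = 2w.
The lower-order terms cancel, leaving the standard advection equation w_t + 2w_x = 0.
Initial data for w: w(x,0) = exp(-x)u(x,0) = sin(3x).
Solve for w:
  By method of characteristics (waves move right with speed 2):
  Along characteristics x - 2t = const, w is constant, so w(x,t) = f(x - 2t) with f = w(·, 0).
Hence w(x,t) = -sin(6t - 3x).
Transform back: u(x,t) = exp(x)w(x,t).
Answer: u(x, t) = -exp(x)sin(6t - 3x)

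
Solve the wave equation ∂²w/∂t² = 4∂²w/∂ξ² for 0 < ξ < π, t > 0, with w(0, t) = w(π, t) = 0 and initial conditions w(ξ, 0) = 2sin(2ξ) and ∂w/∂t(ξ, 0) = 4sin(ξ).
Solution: Separating variables: w = Σ [A_n cos(ω_n t) + B_n sin(ω_n t)] sin(nξ), ω_n = 2n. From ICs (B_n = velocity coefficient / ω_n): A_2=2, B_1=2.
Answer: w(ξ, t) = 2sin(2t)sin(ξ) + 2sin(2ξ)cos(4t)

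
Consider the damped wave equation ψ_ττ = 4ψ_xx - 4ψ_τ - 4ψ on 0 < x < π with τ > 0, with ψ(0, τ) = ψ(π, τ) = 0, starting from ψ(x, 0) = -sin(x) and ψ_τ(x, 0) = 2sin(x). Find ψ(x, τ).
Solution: Substitute ψ = exp(-2τ)u, i.e. u = exp(2τ)ψ.
By the product rule, ψ_τ = exp(-2τ)(u_τ - 2u), ψ_ττ = exp(-2τ)(u_ττ - 4u_τ + 4u), ψ_xx = exp(-2τ)u_xx.
Substituting into the PDE and dividing by exp(-2τ): u_ττ - 4u_τ + 4u = 4u_xx - 4(u_τ - 2u) - 4u.
The lower-order terms cancel, leaving the standard wave equation u_ττ = 4u_xx.
Initial data for u: u(x,0) = ψ(x,0) = -sin(x); u_τ(x,0) = ψ_τ(x,0) + 2ψ(x,0) = 0. The boundary conditions carry over: u(0,τ) = u(π,τ) = 0.
Solve for u:
  Using separation of variables u = X(x)T(τ):
  Eigenfunctions: sin(nx), n = 1, 2, 3, ...
  General solution: u(x, τ) = Σ [A_n cos(2n τ) + B_n sin(2n τ)] sin(nx)
  From u(x,0) = -sin(x): A_1=-1. From u_τ(x,0) = 0: all B_n = 0.
Hence u(x,τ) = -sin(x)cos(2τ).
Transform back: ψ(x,τ) = exp(-2τ)u(x,τ).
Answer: ψ(x, τ) = -exp(-2τ)sin(x)cos(2τ)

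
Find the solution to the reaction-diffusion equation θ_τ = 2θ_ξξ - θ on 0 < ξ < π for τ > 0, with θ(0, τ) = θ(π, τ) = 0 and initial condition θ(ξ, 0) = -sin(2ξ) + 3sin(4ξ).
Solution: Substitute θ = exp(-τ)u, i.e. u = exp(τ)θ.
By the product rule, θ_τ = exp(-τ)(u_τ - u), θ_ξξ = exp(-τ)u_ξξ.
Substituting into the PDE and dividing by exp(-τ): u_τ - u = 2u_ξξ - u.
The lower-order terms cancel, leaving the standard heat equation u_τ = 2u_ξξ.
Initial data for u: u(ξ,0) = θ(ξ,0) = -sin(2ξ) + 3sin(4ξ). The boundary conditions carry over: u(0,τ) = u(π,τ) = 0.
Solve for u:
  Using separation of variables u = X(ξ)G(τ):
  Eigenfunctions: sin(nξ), n = 1, 2, 3, ...
  General solution: u(ξ, τ) = Σ c_n sin(nξ) exp(-2n² τ)
  Matching u(ξ,0) = -sin(2ξ) + 3sin(4ξ) term by term: c_2=-1, c_4=3.
Hence u(ξ,τ) = -exp(-8τ)sin(2ξ) + 3exp(-32τ)sin(4ξ).
Transform back: θ(ξ,τ) = exp(-τ)u(ξ,τ).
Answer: θ(ξ, τ) = -exp(-9τ)sin(2ξ) + 3exp(-33τ)sin(4ξ)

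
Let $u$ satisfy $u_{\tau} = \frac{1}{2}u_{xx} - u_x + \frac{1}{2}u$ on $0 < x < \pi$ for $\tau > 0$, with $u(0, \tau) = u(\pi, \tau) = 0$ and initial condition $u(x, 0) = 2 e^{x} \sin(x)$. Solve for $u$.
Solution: Substitute $u = e^{x}w$.
Then $u_x = e^{x}(w_x + w)$, $u_{xx} = e^{x}(w_{xx} + 2w_x + w)$, $u_{\tau} = e^{x}w_{\tau}$; substituting and dividing by $e^{x}$, the lower-order terms cancel: $w_{\tau} = \frac{1}{2}w_{xx}$ (standard heat equation).
Data for $w$: $w(x,0) = e^{-x}u(x,0) = 2 \sin(x)$. The boundary conditions carry over: $w(0,\tau) = w(\pi,\tau) = 0$.
Separating variables: $w = \sum c_n e^{-n^2\tau/2} \sin(nx)$. From $w(x,0) = 2 \sin(x)$: $c_1=2$.
So $w(x,\tau) = 2 e^{-\tau/2} \sin(x)$, and $u(x,\tau) = e^{x}w(x,\tau)$.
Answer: $u(x, \tau) = 2 e^{-\tau/2} e^{x} \sin(x)$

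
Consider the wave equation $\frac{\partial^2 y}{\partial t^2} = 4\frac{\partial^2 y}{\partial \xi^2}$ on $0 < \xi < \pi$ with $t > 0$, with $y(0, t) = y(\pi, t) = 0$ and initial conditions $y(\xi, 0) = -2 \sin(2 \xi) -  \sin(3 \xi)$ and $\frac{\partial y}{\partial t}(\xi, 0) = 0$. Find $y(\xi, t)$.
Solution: Separating variables: $y = \sum [A_n \cos(\omega_n t) + B_n \sin(\omega_n t)] \sin(n\xi)$, $\omega_n = 2n$. From ICs: $A_2=-2, A_3=-1$.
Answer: $y(\xi, t) = -2 \sin(2 \xi) \cos(4 t) -  \sin(3 \xi) \cos(6 t)$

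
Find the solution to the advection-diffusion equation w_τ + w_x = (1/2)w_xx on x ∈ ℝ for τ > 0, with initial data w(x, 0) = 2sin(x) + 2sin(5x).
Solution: Moving frame: η = x - τ, σ = τ, w = u(η,σ), so w_τ = u_σ - u_η and w_xx = u_ηη.
Hence w_τ + w_x = u_σ and the PDE becomes the heat equation u_σ = (1/2)u_ηη on η ∈ ℝ.
Initial data: u(η,0) = w(η,0) = 2sin(η) + 2sin(5η). Each mode sin(nη) decays as exp(-n²σ/2) on ℝ, so u(η,σ) = Σ c_n exp(-n²σ/2) sin(nη) with c_1=2, c_5=2: u(η,σ) = 2exp(-σ/2)sin(η) + 2exp(-25σ/2)sin(5η).
Substituting back: w(x,τ) = u(x - τ, τ).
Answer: w(x, τ) = 2exp(-τ/2)sin(x - τ) + 2exp(-25τ/2)sin(5x - 5τ)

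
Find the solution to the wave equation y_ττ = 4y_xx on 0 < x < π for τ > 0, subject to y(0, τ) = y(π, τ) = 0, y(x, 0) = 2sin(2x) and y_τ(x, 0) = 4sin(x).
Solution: Separating variables: y = Σ [A_n cos(ω_n τ) + B_n sin(ω_n τ)] sin(nx), ω_n = 2n. From ICs (B_n = velocity coefficient / ω_n): A_2=2, B_1=2.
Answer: y(x, τ) = 2sin(x)sin(2τ) + 2sin(2x)cos(4τ)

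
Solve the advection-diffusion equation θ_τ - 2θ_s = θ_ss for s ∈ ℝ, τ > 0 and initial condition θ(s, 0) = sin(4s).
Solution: Moving frame: η = s + 2τ, σ = τ, θ = u(η,σ), so θ_τ = u_σ + 2u_η and θ_ss = u_ηη.
Hence θ_τ - 2θ_s = u_σ and the PDE becomes the heat equation u_σ = u_ηη on η ∈ ℝ.
Initial data: u(η,0) = θ(η,0) = sin(4η). Each mode sin(nη) decays as exp(-n²σ) on ℝ, so u(η,σ) = Σ c_n exp(-n²σ) sin(nη) with c_4=1: u(η,σ) = exp(-16σ)sin(4η).
Substituting back: θ(s,τ) = u(s + 2τ, τ).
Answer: θ(s, τ) = exp(-16τ)sin(4s + 8τ)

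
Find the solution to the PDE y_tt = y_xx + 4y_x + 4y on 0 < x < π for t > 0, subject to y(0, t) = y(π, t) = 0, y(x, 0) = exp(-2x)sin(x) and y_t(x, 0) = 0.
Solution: Substitute y = exp(-2x)u, i.e. u = exp(2x)y.
By the product rule, y_x = exp(-2x)(u_x - 2u), y_xx = exp(-2x)(u_xx - 4u_x + 4u), y_tt = exp(-2x)u_tt.
Substituting into the PDE and dividing by exp(-2x): u_tt = (u_xx - 4u_x + 4u) + 4(u_x - 2u) + 4u.
The lower-order terms cancel, leaving the standard wave equation u_tt = u_xx.
Initial data for u: u(x,0) = exp(2x)y(x,0) = sin(x); u_t(x,0) = exp(2x)y_t(x,0) = 0. The boundary conditions carry over: u(0,t) = u(π,t) = 0.
Solve for u:
  Using separation of variables u = X(x)T(t):
  Eigenfunctions: sin(nx), n = 1, 2, 3, ...
  General solution: u(x, t) = Σ [A_n cos(n t) + B_n sin(n t)] sin(nx)
  From u(x,0) = sin(x): A_1=1. From u_t(x,0) = 0: all B_n = 0.
Hence u(x,t) = sin(x)cos(t).
Transform back: y(x,t) = exp(-2x)u(x,t).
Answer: y(x, t) = exp(-2x)sin(x)cos(t)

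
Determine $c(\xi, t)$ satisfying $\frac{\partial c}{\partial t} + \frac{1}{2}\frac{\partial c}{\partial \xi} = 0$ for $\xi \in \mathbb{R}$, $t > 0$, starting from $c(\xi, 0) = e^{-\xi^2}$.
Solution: By characteristics ($d\xi/dt = 1/2$), $c(\xi,t) = f(\xi - \frac{1}{2}t)$ with $f = c( \cdot , 0)$.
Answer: $c(\xi, t) = e^{-(\xi - t/2)^2}$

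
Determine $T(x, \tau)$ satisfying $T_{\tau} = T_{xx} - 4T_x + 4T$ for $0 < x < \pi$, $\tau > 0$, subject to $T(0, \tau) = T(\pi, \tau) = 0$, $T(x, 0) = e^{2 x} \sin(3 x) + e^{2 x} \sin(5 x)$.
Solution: Substitute $T = e^{2x}u$.
Then $T_x = e^{2x}(u_x + 2u)$, $T_{xx} = e^{2x}(u_{xx} + 4u_x + 4u)$, $T_{\tau} = e^{2x}u_{\tau}$; substituting and dividing by $e^{2x}$, the lower-order terms cancel: $u_{\tau} = u_{xx}$ (standard heat equation).
Data for $u$: $u(x,0) = e^{-2x}T(x,0) = \sin(3 x) + \sin(5 x)$. The boundary conditions carry over: $u(0,\tau) = u(\pi,\tau) = 0$.
Separating variables: $u = \sum c_n e^{-n^2\tau} \sin(nx)$. From $u(x,0) = \sin(3 x) + \sin(5 x)$: $c_3=1, c_5=1$.
So $u(x,\tau) = e^{-9 \tau} \sin(3 x) + e^{-25 \tau} \sin(5 x)$, and $T(x,\tau) = e^{2x}u(x,\tau)$.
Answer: $T(x, \tau) = e^{-9 \tau} e^{2 x} \sin(3 x) + e^{-25 \tau} e^{2 x} \sin(5 x)$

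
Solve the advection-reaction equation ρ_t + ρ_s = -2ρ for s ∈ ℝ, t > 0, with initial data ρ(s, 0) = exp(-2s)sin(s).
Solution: Substitute ρ = exp(-2s)u, i.e. u = exp(2s)ρ.
By the product rule, ρ_s = exp(-2s)(u_s - 2u), ρ_t = exp(-2s)u_t.
Substituting into the PDE and dividing by exp(-2s): u_t + (u_s - 2u) = -2u.
The lower-order terms cancel, leaving the standard advection equation u_t + u_s = 0.
Initial data for u: u(s,0) = exp(2s)ρ(s,0) = sin(s).
Solve for u:
  By method of characteristics (waves move right with speed 1):
  Along characteristics s - t = const, u is constant, so u(s,t) = f(s - t) with f = u(·, 0).
Hence u(s,t) = sin(s - t).
Transform back: ρ(s,t) = exp(-2s)u(s,t).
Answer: ρ(s, t) = exp(-2s)sin(s - t)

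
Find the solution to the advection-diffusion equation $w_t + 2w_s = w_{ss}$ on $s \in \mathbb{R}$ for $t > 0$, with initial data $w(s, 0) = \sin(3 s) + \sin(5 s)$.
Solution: Change to a moving frame: let $\eta = s - 2t$, $\sigma = t$ and write $w(s,t) = u(\eta,\sigma)$.
By the chain rule $w_t = u_{\sigma} - 2u_{\eta}$, $w_s = u_{\eta}$, $w_{ss} = u_{\eta\eta}$.
Then $w_t + 2w_s = u_{\sigma}$: the advection term cancels and the PDE becomes the heat equation $u_{\sigma} = u_{\eta\eta}$ on $\eta \in \mathbb{R}$.
Initial data: $u(\eta,0) = w(\eta,0) = \sin(3 \eta) + \sin(5 \eta)$.
On $\eta \in \mathbb{R}$ each mode satisfies $(\sin(n\eta))'' = -n^2 \sin(n\eta)$, so $e^{-n^2\sigma} \sin(n\eta)$ solves the heat equation; by superposition $u(\eta,\sigma) = \sum c_n e^{-n^2\sigma} \sin(n\eta)$.
Reading off the coefficients: $c_3=1, c_5=1$, so $u(\eta,\sigma) = e^{-9 \sigma} \sin(3 \eta) + e^{-25 \sigma} \sin(5 \eta)$.
Substituting back $\eta = s - 2t$, $\sigma = t$: $w(s,t) = u(s - 2t, t)$.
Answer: $w(s, t) = e^{-9 t} \sin(3 s - 6 t) + e^{-25 t} \sin(5 s - 10 t)$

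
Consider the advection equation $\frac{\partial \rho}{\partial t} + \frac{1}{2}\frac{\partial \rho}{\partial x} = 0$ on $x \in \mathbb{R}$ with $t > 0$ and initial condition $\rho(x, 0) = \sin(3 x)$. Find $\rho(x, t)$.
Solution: By method of characteristics (waves move right with speed 1/2):
Along characteristics $x - \frac{1}{2}t =$ const, $\rho$ is constant, so $\rho(x,t) = f(x - \frac{1}{2}t)$ with $f = \rho( \cdot , 0)$.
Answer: $\rho(x, t) = - \sin(3 t/2 - 3 x)$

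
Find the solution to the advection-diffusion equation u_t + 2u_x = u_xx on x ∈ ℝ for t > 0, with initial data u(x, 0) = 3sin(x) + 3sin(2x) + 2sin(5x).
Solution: Change to a moving frame: let η = x - 2t, σ = t and write u(x,t) = w(η,σ).
By the chain rule u_t = w_σ - 2w_η, u_x = w_η, u_xx = w_ηη.
Then u_t + 2u_x = w_σ: the advection term cancels and the PDE becomes the heat equation w_σ = w_ηη on η ∈ ℝ.
Initial data: w(η,0) = u(η,0) = 3sin(η) + 3sin(2η) + 2sin(5η).
On η ∈ ℝ each mode satisfies (sin(nη))″ = -n² sin(nη), so exp(-n²σ) sin(nη) solves the heat equation; by superposition w(η,σ) = Σ c_n exp(-n²σ) sin(nη).
Reading off the coefficients: c_1=3, c_2=3, c_5=2, so w(η,σ) = 3exp(-σ)sin(η) + 3exp(-4σ)sin(2η) + 2exp(-25σ)sin(5η).
Substituting back η = x - 2t, σ = t: u(x,t) = w(x - 2t, t).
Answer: u(x, t) = -3exp(-t)sin(2t - x) - 3exp(-4t)sin(4t - 2x) - 2exp(-25t)sin(10t - 5x)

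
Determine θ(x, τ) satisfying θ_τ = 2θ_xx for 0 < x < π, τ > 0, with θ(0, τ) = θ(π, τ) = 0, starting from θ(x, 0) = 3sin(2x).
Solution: Separating variables: θ = Σ c_n exp(-2n²τ) sin(nx). From θ(x,0) = 3sin(2x): c_2=3.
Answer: θ(x, τ) = 3exp(-8τ)sin(2x)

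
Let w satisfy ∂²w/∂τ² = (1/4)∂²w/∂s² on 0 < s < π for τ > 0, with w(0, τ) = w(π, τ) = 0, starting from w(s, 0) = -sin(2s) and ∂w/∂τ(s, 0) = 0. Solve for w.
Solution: Separating variables: w = Σ [A_n cos(ω_n τ) + B_n sin(ω_n τ)] sin(ns), ω_n = n/2. From ICs: A_2=-1.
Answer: w(s, τ) = -sin(2s)cos(τ)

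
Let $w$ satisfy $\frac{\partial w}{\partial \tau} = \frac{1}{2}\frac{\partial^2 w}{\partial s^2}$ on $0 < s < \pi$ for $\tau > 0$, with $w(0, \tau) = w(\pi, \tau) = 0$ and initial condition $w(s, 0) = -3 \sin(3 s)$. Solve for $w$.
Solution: Using separation of variables $w = X(s)T(\tau)$:
Eigenfunctions: $\sin(ns)$, $n = 1, 2, 3, \ldots$
General solution: $w(s, \tau) = \sum c_n \sin(ns) e^{-n^2 \tau/2}$
Matching $w(s,0) = -3 \sin(3 s)$ term by term: $c_3=-3$.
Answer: $w(s, \tau) = -3 e^{-9 \tau/2} \sin(3 s)$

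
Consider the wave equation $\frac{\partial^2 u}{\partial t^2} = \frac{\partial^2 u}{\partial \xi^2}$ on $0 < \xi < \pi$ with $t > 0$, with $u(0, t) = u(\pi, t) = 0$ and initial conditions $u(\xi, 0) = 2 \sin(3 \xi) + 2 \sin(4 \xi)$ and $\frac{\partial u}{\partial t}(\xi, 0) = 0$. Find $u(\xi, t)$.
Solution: Using separation of variables $u = X(\xi)T(t)$:
Eigenfunctions: $\sin(n\xi)$, $n = 1, 2, 3, \ldots$
General solution: $u(\xi, t) = \sum [A_n \cos(n t) + B_n \sin(n t)] \sin(n\xi)$
From $u(\xi,0) = 2 \sin(3 \xi) + 2 \sin(4 \xi)$: $A_3=2, A_4=2$. From $u_t(\xi,0) = 0$: all $B_n = 0$.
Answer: $u(\xi, t) = 2 \sin(3 \xi) \cos(3 t) + 2 \sin(4 \xi) \cos(4 t)$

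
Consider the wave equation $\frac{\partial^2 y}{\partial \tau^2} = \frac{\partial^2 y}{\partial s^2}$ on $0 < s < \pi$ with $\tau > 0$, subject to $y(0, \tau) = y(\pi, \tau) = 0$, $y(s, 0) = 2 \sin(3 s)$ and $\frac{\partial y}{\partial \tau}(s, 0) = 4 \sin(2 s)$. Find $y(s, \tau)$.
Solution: Separating variables: $y = \sum [A_n \cos(\omega_n \tau) + B_n \sin(\omega_n \tau)] \sin(ns)$, $\omega_n = n$. From ICs ($B_n$ = velocity coefficient / $\omega_n$): $A_3=2, B_2=2$.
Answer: $y(s, \tau) = 2 \sin(2 \tau) \sin(2 s) + 2 \sin(3 s) \cos(3 \tau)$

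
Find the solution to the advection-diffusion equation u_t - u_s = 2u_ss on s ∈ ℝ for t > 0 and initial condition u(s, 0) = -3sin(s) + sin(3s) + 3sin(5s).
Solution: Moving frame: η = s + t, σ = t, u = w(η,σ), so u_t = w_σ + w_η and u_ss = w_ηη.
Hence u_t - u_s = w_σ and the PDE becomes the heat equation w_σ = 2w_ηη on η ∈ ℝ.
Initial data: w(η,0) = u(η,0) = -3sin(η) + sin(3η) + 3sin(5η). Each mode sin(nη) decays as exp(-2n²σ) on ℝ, so w(η,σ) = Σ c_n exp(-2n²σ) sin(nη) with c_1=-3, c_3=1, c_5=3: w(η,σ) = -3exp(-2σ)sin(η) + exp(-18σ)sin(3η) + 3exp(-50σ)sin(5η).
Substituting back: u(s,t) = w(s + t, t).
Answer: u(s, t) = -3exp(-2t)sin(s + t) + exp(-18t)sin(3s + 3t) + 3exp(-50t)sin(5s + 5t)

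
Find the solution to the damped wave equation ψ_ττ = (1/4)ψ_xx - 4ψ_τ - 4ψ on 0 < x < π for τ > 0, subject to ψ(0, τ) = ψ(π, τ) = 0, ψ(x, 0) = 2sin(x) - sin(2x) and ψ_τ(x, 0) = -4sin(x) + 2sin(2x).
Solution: Substitute ψ = exp(-2τ)u, i.e. u = exp(2τ)ψ.
By the product rule, ψ_τ = exp(-2τ)(u_τ - 2u), ψ_ττ = exp(-2τ)(u_ττ - 4u_τ + 4u), ψ_xx = exp(-2τ)u_xx.
Substituting into the PDE and dividing by exp(-2τ): u_ττ - 4u_τ + 4u = (1/4)u_xx - 4(u_τ - 2u) - 4u.
The lower-order terms cancel, leaving the standard wave equation u_ττ = (1/4)u_xx.
Initial data for u: u(x,0) = ψ(x,0) = 2sin(x) - sin(2x); u_τ(x,0) = ψ_τ(x,0) + 2ψ(x,0) = 0. The boundary conditions carry over: u(0,τ) = u(π,τ) = 0.
Solve for u:
  Using separation of variables u = X(x)T(τ):
  Eigenfunctions: sin(nx), n = 1, 2, 3, ...
  General solution: u(x, τ) = Σ [A_n cos(n τ/2) + B_n sin(n τ/2)] sin(nx)
  From u(x,0) = 2sin(x) - sin(2x): A_1=2, A_2=-1. From u_τ(x,0) = 0: all B_n = 0.
Hence u(x,τ) = 2sin(x)cos(τ/2) - sin(2x)cos(τ).
Transform back: ψ(x,τ) = exp(-2τ)u(x,τ).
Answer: ψ(x, τ) = 2exp(-2τ)sin(x)cos(τ/2) - exp(-2τ)sin(2x)cos(τ)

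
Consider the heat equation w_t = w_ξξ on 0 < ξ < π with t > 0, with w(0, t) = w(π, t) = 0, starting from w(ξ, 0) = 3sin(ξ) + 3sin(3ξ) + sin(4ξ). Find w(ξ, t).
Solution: Using separation of variables w = X(ξ)T(t):
Eigenfunctions: sin(nξ), n = 1, 2, 3, ...
General solution: w(ξ, t) = Σ c_n sin(nξ) exp(-n² t)
Matching w(ξ,0) = 3sin(ξ) + 3sin(3ξ) + sin(4ξ) term by term: c_1=3, c_3=3, c_4=1.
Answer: w(ξ, t) = 3exp(-t)sin(ξ) + 3exp(-9t)sin(3ξ) + exp(-16t)sin(4ξ)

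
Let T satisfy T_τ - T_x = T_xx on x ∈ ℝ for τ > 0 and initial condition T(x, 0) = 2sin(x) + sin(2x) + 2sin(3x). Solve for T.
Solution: Moving frame: η = x + τ, σ = τ, T = u(η,σ), so T_τ = u_σ + u_η and T_xx = u_ηη.
Hence T_τ - T_x = u_σ and the PDE becomes the heat equation u_σ = u_ηη on η ∈ ℝ.
Initial data: u(η,0) = T(η,0) = 2sin(η) + sin(2η) + 2sin(3η). Each mode sin(nη) decays as exp(-n²σ) on ℝ, so u(η,σ) = Σ c_n exp(-n²σ) sin(nη) with c_1=2, c_2=1, c_3=2: u(η,σ) = 2exp(-σ)sin(η) + exp(-4σ)sin(2η) + 2exp(-9σ)sin(3η).
Substituting back: T(x,τ) = u(x + τ, τ).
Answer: T(x, τ) = 2exp(-τ)sin(x + τ) + exp(-4τ)sin(2x + 2τ) + 2exp(-9τ)sin(3x + 3τ)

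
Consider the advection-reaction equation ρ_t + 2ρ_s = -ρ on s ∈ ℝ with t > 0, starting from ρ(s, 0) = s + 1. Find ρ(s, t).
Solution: Substitute ρ = exp(-t)u.
Then ρ_t = exp(-t)(u_t - u), ρ_s = exp(-t)u_s; substituting and dividing by exp(-t), the lower-order terms cancel: u_t + 2u_s = 0 (standard advection equation).
Data for u: u(s,0) = ρ(s,0) = s + 1.
By characteristics (ds/dt = 2), u(s,t) = f(s - 2t) with f = u(·, 0).
So u(s,t) = s - 2t + 1, and ρ(s,t) = exp(-t)u(s,t).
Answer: ρ(s, t) = sexp(-t) - 2texp(-t) + exp(-t)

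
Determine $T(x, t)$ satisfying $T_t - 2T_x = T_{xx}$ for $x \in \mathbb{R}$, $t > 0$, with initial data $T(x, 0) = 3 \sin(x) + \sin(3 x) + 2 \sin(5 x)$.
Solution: Moving frame: $\eta = x + 2t$, $\sigma = t$, $T = u(\eta,\sigma)$, so $T_t = u_{\sigma} + 2u_{\eta}$ and $T_{xx} = u_{\eta\eta}$.
Hence $T_t - 2T_x = u_{\sigma}$ and the PDE becomes the heat equation $u_{\sigma} = u_{\eta\eta}$ on $\eta \in \mathbb{R}$.
Initial data: $u(\eta,0) = T(\eta,0) = 3 \sin(\eta) + \sin(3 \eta) + 2 \sin(5 \eta)$. Each mode $\sin(n\eta)$ decays as $e^{-n^2\sigma}$ on $\mathbb{R}$, so $u(\eta,\sigma) = \sum c_n e^{-n^2\sigma} \sin(n\eta)$ with $c_1=3, c_3=1, c_5=2$: $u(\eta,\sigma) = 3 e^{-\sigma} \sin(\eta) + e^{-9 \sigma} \sin(3 \eta) + 2 e^{-25 \sigma} \sin(5 \eta)$.
Substituting back: $T(x,t) = u(x + 2t, t)$.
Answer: $T(x, t) = 3 e^{-t} \sin(2 t + x) + e^{-9 t} \sin(6 t + 3 x) + 2 e^{-25 t} \sin(10 t + 5 x)$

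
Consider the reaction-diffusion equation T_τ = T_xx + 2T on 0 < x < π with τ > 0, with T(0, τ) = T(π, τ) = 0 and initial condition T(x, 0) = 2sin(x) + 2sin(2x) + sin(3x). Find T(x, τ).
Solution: Substitute T = exp(2τ)u, i.e. u = exp(-2τ)T.
By the product rule, T_τ = exp(2τ)(u_τ + 2u), T_xx = exp(2τ)u_xx.
Substituting into the PDE and dividing by exp(2τ): u_τ + 2u = u_xx + 2u.
The lower-order terms cancel, leaving the standard heat equation u_τ = u_xx.
Initial data for u: u(x,0) = T(x,0) = 2sin(x) + 2sin(2x) + sin(3x). The boundary conditions carry over: u(0,τ) = u(π,τ) = 0.
Solve for u:
  Using separation of variables u = X(x)G(τ):
  Eigenfunctions: sin(nx), n = 1, 2, 3, ...
  General solution: u(x, τ) = Σ c_n sin(nx) exp(-n² τ)
  Matching u(x,0) = 2sin(x) + 2sin(2x) + sin(3x) term by term: c_1=2, c_2=2, c_3=1.
Hence u(x,τ) = 2exp(-τ)sin(x) + 2exp(-4τ)sin(2x) + exp(-9τ)sin(3x).
Transform back: T(x,τ) = exp(2τ)u(x,τ).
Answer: T(x, τ) = 2exp(τ)sin(x) + 2exp(-2τ)sin(2x) + exp(-7τ)sin(3x)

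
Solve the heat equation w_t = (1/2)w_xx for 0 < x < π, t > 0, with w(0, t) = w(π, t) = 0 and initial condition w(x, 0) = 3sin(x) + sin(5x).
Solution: Separating variables: w = Σ c_n exp(-n²t/2) sin(nx). From w(x,0) = 3sin(x) + sin(5x): c_1=3, c_5=1.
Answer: w(x, t) = 3exp(-t/2)sin(x) + exp(-25t/2)sin(5x)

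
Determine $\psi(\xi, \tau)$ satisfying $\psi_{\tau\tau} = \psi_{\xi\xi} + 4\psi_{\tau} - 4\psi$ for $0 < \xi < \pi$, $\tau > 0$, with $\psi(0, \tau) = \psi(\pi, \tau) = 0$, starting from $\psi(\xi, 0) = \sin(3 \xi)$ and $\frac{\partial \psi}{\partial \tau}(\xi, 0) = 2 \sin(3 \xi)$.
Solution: Substitute $\psi = e^{2\tau}u$, i.e. $u = e^{-2\tau}\psi$.
By the product rule, $\psi_{\tau} = e^{2\tau}(u_{\tau} + 2u)$, $\psi_{\tau\tau} = e^{2\tau}(u_{\tau\tau} + 4u_{\tau} + 4u)$, $\psi_{\xi\xi} = e^{2\tau}u_{\xi\xi}$.
Substituting into the PDE and dividing by $e^{2\tau}$: $u_{\tau\tau} + 4u_{\tau} + 4u = u_{\xi\xi} + 4(u_{\tau} + 2u) - 4u$.
The lower-order terms cancel, leaving the standard wave equation $u_{\tau\tau} = u_{\xi\xi}$.
Initial data for $u$: $u(\xi,0) = \psi(\xi,0) = \sin(3 \xi)$; $u_{\tau}(\xi,0) = \psi_{\tau}(\xi,0) - 2\psi(\xi,0) = 0$. The boundary conditions carry over: $u(0,\tau) = u(\pi,\tau) = 0$.
Solve for $u$:
  Using separation of variables $u = X(\xi)T(\tau)$:
  Eigenfunctions: $\sin(n\xi)$, $n = 1, 2, 3, \ldots$
  General solution: $u(\xi, \tau) = \sum [A_n \cos(n \tau) + B_n \sin(n \tau)] \sin(n\xi)$
  From $u(\xi,0) = \sin(3 \xi)$: $A_3=1$. From $u_{\tau}(\xi,0) = 0$: all $B_n = 0$.
Hence $u(\xi,\tau) = \sin(3 \xi) \cos(3 \tau)$.
Transform back: $\psi(\xi,\tau) = e^{2\tau}u(\xi,\tau)$.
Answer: $\psi(\xi, \tau) = e^{2 \tau} \sin(3 \xi) \cos(3 \tau)$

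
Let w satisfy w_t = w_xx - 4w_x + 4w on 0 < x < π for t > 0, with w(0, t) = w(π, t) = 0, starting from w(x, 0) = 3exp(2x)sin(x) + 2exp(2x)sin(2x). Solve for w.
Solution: Substitute w = exp(2x)u, i.e. u = exp(-2x)w.
By the product rule, w_x = exp(2x)(u_x + 2u), w_xx = exp(2x)(u_xx + 4u_x + 4u), w_t = exp(2x)u_t.
Substituting into the PDE and dividing by exp(2x): u_t = (u_xx + 4u_x + 4u) - 4(u_x + 2u) + 4u.
The lower-order terms cancel, leaving the standard heat equation u_t = u_xx.
Initial data for u: u(x,0) = exp(-2x)w(x,0) = 3sin(x) + 2sin(2x). The boundary conditions carry over: u(0,t) = u(π,t) = 0.
Solve for u:
  Using separation of variables u = X(x)T(t):
  Eigenfunctions: sin(nx), n = 1, 2, 3, ...
  General solution: u(x, t) = Σ c_n sin(nx) exp(-n² t)
  Matching u(x,0) = 3sin(x) + 2sin(2x) term by term: c_1=3, c_2=2.
Hence u(x,t) = 3exp(-t)sin(x) + 2exp(-4t)sin(2x).
Transform back: w(x,t) = exp(2x)u(x,t).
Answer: w(x, t) = 3exp(-t)exp(2x)sin(x) + 2exp(-4t)exp(2x)sin(2x)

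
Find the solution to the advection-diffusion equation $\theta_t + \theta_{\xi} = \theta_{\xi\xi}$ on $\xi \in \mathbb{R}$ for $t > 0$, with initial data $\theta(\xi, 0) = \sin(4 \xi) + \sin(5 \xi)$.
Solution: Moving frame: $\eta = \xi - t$, $\sigma = t$, $\theta = u(\eta,\sigma)$, so $\theta_t = u_{\sigma} - u_{\eta}$ and $\theta_{\xi\xi} = u_{\eta\eta}$.
Hence $\theta_t + \theta_{\xi} = u_{\sigma}$ and the PDE becomes the heat equation $u_{\sigma} = u_{\eta\eta}$ on $\eta \in \mathbb{R}$.
Initial data: $u(\eta,0) = \theta(\eta,0) = \sin(4 \eta) + \sin(5 \eta)$. Each mode $\sin(n\eta)$ decays as $e^{-n^2\sigma}$ on $\mathbb{R}$, so $u(\eta,\sigma) = \sum c_n e^{-n^2\sigma} \sin(n\eta)$ with $c_4=1, c_5=1$: $u(\eta,\sigma) = e^{-16 \sigma} \sin(4 \eta) + e^{-25 \sigma} \sin(5 \eta)$.
Substituting back: $\theta(\xi,t) = u(\xi - t, t)$.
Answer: $\theta(\xi, t) = e^{-16 t} \sin(4 \xi - 4 t) + e^{-25 t} \sin(5 \xi - 5 t)$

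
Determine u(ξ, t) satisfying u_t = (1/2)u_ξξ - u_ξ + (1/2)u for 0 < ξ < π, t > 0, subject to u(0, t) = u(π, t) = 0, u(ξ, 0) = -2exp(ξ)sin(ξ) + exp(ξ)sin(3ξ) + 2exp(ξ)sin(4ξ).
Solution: Substitute u = exp(ξ)w.
Then u_ξ = exp(ξ)(w_ξ + w), u_ξξ = exp(ξ)(w_ξξ + 2w_ξ + w), u_t = exp(ξ)w_t; substituting and dividing by exp(ξ), the lower-order terms cancel: w_t = (1/2)w_ξξ (standard heat equation).
Data for w: w(ξ,0) = exp(-ξ)u(ξ,0) = -2sin(ξ) + sin(3ξ) + 2sin(4ξ). The boundary conditions carry over: w(0,t) = w(π,t) = 0.
Separating variables: w = Σ c_n exp(-n²t/2) sin(nξ). From w(ξ,0) = -2sin(ξ) + sin(3ξ) + 2sin(4ξ): c_1=-2, c_3=1, c_4=2.
So w(ξ,t) = 2exp(-8t)sin(4ξ) - 2exp(-t/2)sin(ξ) + exp(-9t/2)sin(3ξ), and u(ξ,t) = exp(ξ)w(ξ,t).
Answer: u(ξ, t) = 2exp(-8t)exp(ξ)sin(4ξ) - 2exp(-t/2)exp(ξ)sin(ξ) + exp(-9t/2)exp(ξ)sin(3ξ)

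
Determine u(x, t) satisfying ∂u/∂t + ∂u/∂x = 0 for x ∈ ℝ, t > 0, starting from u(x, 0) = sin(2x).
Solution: By method of characteristics (waves move right with speed 1):
Along characteristics x - t = const, u is constant, so u(x,t) = f(x - t) with f = u(·, 0).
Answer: u(x, t) = -sin(2t - 2x)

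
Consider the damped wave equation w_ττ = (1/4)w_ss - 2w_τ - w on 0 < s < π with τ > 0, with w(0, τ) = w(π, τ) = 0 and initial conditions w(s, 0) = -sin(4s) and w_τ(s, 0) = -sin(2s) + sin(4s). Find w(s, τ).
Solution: Substitute w = exp(-τ)u, i.e. u = exp(τ)w.
By the product rule, w_τ = exp(-τ)(u_τ - u), w_ττ = exp(-τ)(u_ττ - 2u_τ + u), w_ss = exp(-τ)u_ss.
Substituting into the PDE and dividing by exp(-τ): u_ττ - 2u_τ + u = (1/4)u_ss - 2(u_τ - u) - u.
The lower-order terms cancel, leaving the standard wave equation u_ττ = (1/4)u_ss.
Initial data for u: u(s,0) = w(s,0) = -sin(4s); u_τ(s,0) = w_τ(s,0) + w(s,0) = -sin(2s). The boundary conditions carry over: u(0,τ) = u(π,τ) = 0.
Solve for u:
  Using separation of variables u = X(s)T(τ):
  Eigenfunctions: sin(ns), n = 1, 2, 3, ...
  General solution: u(s, τ) = Σ [A_n cos(n τ/2) + B_n sin(n τ/2)] sin(ns)
  From u(s,0) = -sin(4s): A_4=-1. From u_τ(s,0) = -sin(2s), using u_τ(s,0) = Σ ω_n B_n sin(ns) with ω_n = n/2: B_2 = (-1)/1 = -1.
Hence u(s,τ) = -sin(2s)sin(τ) - sin(4s)cos(2τ).
Transform back: w(s,τ) = exp(-τ)u(s,τ).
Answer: w(s, τ) = -exp(-τ)sin(2s)sin(τ) - exp(-τ)sin(4s)cos(2τ)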